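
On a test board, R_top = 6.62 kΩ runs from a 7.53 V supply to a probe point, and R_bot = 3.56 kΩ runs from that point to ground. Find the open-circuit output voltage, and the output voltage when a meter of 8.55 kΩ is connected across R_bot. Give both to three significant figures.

Unloaded: 2.63 V; loaded: 2.07 V

Open-circuit: V = 7.53 × 3.56/(6.62 + 3.56) = 2.63 V.
With the load, R_bot becomes R_bot‖R_L = 2.513 kΩ, so V = 7.53 × 2.513/9.133 = 2.07 V.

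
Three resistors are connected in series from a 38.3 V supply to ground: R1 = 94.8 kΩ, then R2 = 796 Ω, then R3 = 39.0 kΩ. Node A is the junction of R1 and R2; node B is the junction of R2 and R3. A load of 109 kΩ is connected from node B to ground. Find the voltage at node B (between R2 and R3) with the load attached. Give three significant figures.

V ≈ 8.85 V

At node B, R3 is in parallel with the load: R3‖R_L = 28720 Ω.
Below node A the resistance is R2 + (R3‖R_L) = 29520 Ω, so V_A = 38.3 × 29520/124300 = 9.094 V.
Then V_B = V_A × (R3‖R_L)/(R2 + R3‖R_L) = 9.094 × 28720/29520 = 8.85 V.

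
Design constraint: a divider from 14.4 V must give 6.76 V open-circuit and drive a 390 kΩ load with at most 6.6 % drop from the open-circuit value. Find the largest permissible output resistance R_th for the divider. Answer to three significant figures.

Loading drop = R_th/(R_th + R_L) ≤ 0.0660, so R_th ≤ R_L · ε/(1−ε) = 390 kΩ × 0.0660/0.9340 = 27.6 kΩ.
(Any R1, R2 with R2/(R1+R2) = 0.469 and R1‖R2 ≤ 27.6 kΩ will meet the spec.)

R_th ≤ 27.6 kΩ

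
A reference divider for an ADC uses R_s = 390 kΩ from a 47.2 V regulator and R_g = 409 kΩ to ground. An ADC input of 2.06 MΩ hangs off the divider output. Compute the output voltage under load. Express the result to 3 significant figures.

The load sits in parallel with R_g: R_g‖R_L = (409 × 2060) / (409 + 2060) = 341.2 kΩ.
V_out = 47.2 × 341.2 / (390 + 341.2) = 47.2 × 341.2/731.2 = 22.0 V.

V_out ≈ 22.0 V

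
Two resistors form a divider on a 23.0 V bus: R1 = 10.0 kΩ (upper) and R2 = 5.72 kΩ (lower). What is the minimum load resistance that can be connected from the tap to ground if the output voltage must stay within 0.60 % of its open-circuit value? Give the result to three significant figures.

Output resistance R_th = R1‖R2 = (10.0 × 5.72)/15.72 = 3.639 kΩ.
The fractional drop is R_th/(R_th + R_L); requiring this ≤ 0.00600 gives R_L ≥ R_th(1/0.00600 − 1) = 3.639 × 165.7 = 603 kΩ.

R_L(min) ≈ 603 kΩ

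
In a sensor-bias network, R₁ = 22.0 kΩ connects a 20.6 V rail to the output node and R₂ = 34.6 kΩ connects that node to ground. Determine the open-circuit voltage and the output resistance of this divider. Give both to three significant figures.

V_th is the open-circuit tap voltage: 20.6 × 34.6/(22.0 + 34.6) = 12.6 V.
With the supply zeroed, R₁ and R₂ appear in parallel from the tap: R_th = R₁‖R₂ = (22.0 × 34.6)/56.60 = 13.4 kΩ.

V_th = 12.6 V, R_th = 13.4 kΩ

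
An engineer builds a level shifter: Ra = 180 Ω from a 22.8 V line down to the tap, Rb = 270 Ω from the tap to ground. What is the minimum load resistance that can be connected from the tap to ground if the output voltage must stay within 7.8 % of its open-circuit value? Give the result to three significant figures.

R_L(min) ≈ 1.28 kΩ

Output resistance R_th = Ra‖Rb = (180 × 270)/450.0 = 108.0 Ω.
The fractional drop is R_th/(R_th + R_L); requiring this ≤ 0.0780 gives R_L ≥ R_th(1/0.0780 − 1) = 108.0 × 11.82 = 1.28 kΩ.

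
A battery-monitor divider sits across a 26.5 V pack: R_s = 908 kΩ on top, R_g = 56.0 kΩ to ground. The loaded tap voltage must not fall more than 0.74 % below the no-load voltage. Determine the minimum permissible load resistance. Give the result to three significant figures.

R_L(min) ≈ 7.08 MΩ

Output resistance R_th = R_s‖R_g = (908 × 56.0)/964.0 = 52.75 kΩ.
The fractional drop is R_th/(R_th + R_L); requiring this ≤ 0.00740 gives R_L ≥ R_th(1/0.00740 − 1) = 52.75 × 134.1 = 7.08 MΩ.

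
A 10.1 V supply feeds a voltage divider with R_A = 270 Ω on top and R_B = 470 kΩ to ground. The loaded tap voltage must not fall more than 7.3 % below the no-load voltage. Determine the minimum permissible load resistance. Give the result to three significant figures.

Output resistance R_th = R_A‖R_B = (270 × 470000)/470300 = 269.8 Ω.
The fractional drop is R_th/(R_th + R_L); requiring this ≤ 0.0730 gives R_L ≥ R_th(1/0.0730 − 1) = 269.8 × 12.70 = 3.43 kΩ.

R_L(min) ≈ 3.43 kΩ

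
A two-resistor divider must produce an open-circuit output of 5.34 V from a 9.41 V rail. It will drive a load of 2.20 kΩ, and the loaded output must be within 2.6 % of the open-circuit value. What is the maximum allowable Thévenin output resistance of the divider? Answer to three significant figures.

Loading drop = R_th/(R_th + R_L) ≤ 0.0260, so R_th ≤ R_L · ε/(1−ε) = 2.20 kΩ × 0.0260/0.9740 = 58.7 Ω.

R_th ≤ 58.7 Ω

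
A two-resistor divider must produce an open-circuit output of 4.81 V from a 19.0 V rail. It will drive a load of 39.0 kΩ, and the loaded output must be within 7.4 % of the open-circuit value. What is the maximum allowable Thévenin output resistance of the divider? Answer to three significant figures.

R_th ≤ 3.12 kΩ

Loading drop = R_th/(R_th + R_L) ≤ 0.0740, so R_th ≤ R_L · ε/(1−ε) = 39.0 kΩ × 0.0740/0.9260 = 3.12 kΩ.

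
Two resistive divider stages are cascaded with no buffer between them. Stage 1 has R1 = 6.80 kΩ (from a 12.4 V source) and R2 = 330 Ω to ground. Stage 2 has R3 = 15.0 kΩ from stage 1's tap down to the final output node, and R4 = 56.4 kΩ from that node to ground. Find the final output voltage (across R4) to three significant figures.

V_out ≈ 0.451 V

Stage 2 presents R3+R4 = 71400 Ω as a load on stage 1's tap.
Stage 1's lower leg becomes R2‖(R3+R4) = 328.5 Ω, so V_mid = 12.4 × 328.5/7128 = 0.5714 V.
Stage 2 is itself unloaded: V_out = V_mid × R4/(R3+R4) = 0.5714 × 56400/71400 = 0.451 V.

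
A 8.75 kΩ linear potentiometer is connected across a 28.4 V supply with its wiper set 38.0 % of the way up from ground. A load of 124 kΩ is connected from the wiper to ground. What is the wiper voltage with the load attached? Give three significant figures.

V ≈ 10.6 V

The wiper splits the pot into (1−α)R = 5.425 kΩ above and αR = 3.325 kΩ below.
Lower section ‖ load = 3.238 kΩ.
V_wiper = 28.4 × 3.238/(5.425 + 3.238) = 10.6 V.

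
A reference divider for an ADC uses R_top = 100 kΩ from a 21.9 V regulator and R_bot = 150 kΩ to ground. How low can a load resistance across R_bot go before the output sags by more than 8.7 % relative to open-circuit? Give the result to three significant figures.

Output resistance R_th = R_top‖R_bot = (100 × 150)/250.0 = 60.00 kΩ.
The fractional drop is R_th/(R_th + R_L); requiring this ≤ 0.0870 gives R_L ≥ R_th(1/0.0870 − 1) = 60.00 × 10.49 = 630 kΩ.

R_L(min) ≈ 630 kΩ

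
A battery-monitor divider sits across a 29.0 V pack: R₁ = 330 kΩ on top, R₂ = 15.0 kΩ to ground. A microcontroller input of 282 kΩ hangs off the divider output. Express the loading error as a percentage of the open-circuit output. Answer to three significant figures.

The divider's output (Thévenin) resistance is R₁‖R₂ = 14.35 kΩ.
Fractional drop under load = R_th/(R_th + R_L) = 14.35 / (14.35 + 282) = 0.04842.
So the output falls by 4.84 %.

4.84 %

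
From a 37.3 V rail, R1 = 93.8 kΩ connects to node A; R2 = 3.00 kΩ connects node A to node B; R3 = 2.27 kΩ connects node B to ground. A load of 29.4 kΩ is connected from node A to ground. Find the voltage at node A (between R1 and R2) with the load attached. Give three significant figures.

Below node A the series string R2+R3 = 5.270 kΩ sits in parallel with the 29.4 kΩ load: 4.469 kΩ.
V_A = 37.3 × 4.469/(93.8 + 4.469) = 1.70 V.

V ≈ 1.70 V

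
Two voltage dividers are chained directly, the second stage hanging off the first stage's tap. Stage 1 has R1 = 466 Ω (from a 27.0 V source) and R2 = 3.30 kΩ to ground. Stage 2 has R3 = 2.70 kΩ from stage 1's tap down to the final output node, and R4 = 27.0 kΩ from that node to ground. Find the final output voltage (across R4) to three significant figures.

Stage 2 presents R3+R4 = 29700 Ω as a load on stage 1's tap.
Stage 1's lower leg becomes R2‖(R3+R4) = 2970 Ω, so V_mid = 27.0 × 2970/3436 = 23.34 V.
Stage 2 is itself unloaded: V_out = V_mid × R4/(R3+R4) = 23.34 × 27000/29700 = 21.2 V.

V_out ≈ 21.2 V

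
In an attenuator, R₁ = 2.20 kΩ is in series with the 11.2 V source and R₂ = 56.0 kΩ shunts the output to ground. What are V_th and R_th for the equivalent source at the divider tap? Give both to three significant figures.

V_th = 10.8 V, R_th = 2.12 kΩ

V_th is the open-circuit tap voltage: 11.2 × 56.0/(2.20 + 56.0) = 10.8 V.
With the supply zeroed, R₁ and R₂ appear in parallel from the tap: R_th = R₁‖R₂ = (2.20 × 56.0)/58.20 = 2.12 kΩ.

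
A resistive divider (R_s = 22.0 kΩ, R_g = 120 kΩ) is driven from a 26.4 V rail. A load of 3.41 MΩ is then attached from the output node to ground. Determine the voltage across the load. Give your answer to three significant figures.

V_out ≈ 22.2 V

The load sits in parallel with R_g: R_g‖R_L = (120 × 3410) / (120 + 3410) = 115.9 kΩ.
V_out = 26.4 × 115.9 / (22.0 + 115.9) = 26.4 × 115.9/137.9 = 22.2 V.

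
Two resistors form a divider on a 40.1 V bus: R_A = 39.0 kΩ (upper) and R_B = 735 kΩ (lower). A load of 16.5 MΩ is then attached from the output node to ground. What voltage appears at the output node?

The load sits in parallel with R_B: R_B‖R_L = (735 × 16500) / (735 + 16500) = 703.7 kΩ.
V_out = 40.1 × 703.7 / (39.0 + 703.7) = 40.1 × 703.7/742.7 = 38.0 V.
(Unloaded it would have been 38.1 V.)

V_out ≈ 38.0 V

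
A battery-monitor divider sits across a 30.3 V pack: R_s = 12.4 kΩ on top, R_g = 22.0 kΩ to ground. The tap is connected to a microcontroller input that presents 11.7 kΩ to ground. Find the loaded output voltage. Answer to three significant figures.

The load sits in parallel with R_g: R_g‖R_L = (22.0 × 11.7) / (22.0 + 11.7) = 7.638 kΩ.
V_out = 30.3 × 7.638 / (12.4 + 7.638) = 30.3 × 7.638/20.04 = 11.5 V.

V_out ≈ 11.5 V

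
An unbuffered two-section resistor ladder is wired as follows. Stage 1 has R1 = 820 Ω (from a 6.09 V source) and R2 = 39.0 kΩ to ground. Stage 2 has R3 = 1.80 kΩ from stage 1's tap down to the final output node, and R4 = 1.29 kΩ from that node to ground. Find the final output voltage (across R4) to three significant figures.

V_out ≈ 1.98 V

Stage 2 presents R3+R4 = 3090 Ω as a load on stage 1's tap.
Stage 1's lower leg becomes R2‖(R3+R4) = 2863 Ω, so V_mid = 6.09 × 2863/3683 = 4.734 V.
Stage 2 is itself unloaded: V_out = V_mid × R4/(R3+R4) = 4.734 × 1290/3090 = 1.98 V.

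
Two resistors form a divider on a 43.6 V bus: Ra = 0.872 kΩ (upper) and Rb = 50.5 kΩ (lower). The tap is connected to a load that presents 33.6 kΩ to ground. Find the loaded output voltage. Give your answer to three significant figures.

V_out ≈ 41.8 V

The load sits in parallel with Rb: Rb‖R_L = (50500 × 33600) / (50500 + 33600) = 20180 Ω.
V_out = 43.6 × 20180 / (872 + 20180) = 43.6 × 20180/21050 = 41.8 V.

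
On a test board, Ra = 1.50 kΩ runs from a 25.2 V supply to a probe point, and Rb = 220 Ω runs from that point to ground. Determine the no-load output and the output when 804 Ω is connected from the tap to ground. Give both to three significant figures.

Unloaded: 3.22 V; loaded: 2.60 V

Open-circuit: V = 25.2 × 220/(1500 + 220) = 3.22 V.
With the load, Rb becomes Rb‖R_L = 172.7 Ω, so V = 25.2 × 172.7/1673 = 2.60 V.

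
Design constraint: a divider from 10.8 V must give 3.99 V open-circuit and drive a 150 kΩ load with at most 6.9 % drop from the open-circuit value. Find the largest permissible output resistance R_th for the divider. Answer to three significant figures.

R_th ≤ 11.1 kΩ

Loading drop = R_th/(R_th + R_L) ≤ 0.0690, so R_th ≤ R_L · ε/(1−ε) = 150 kΩ × 0.0690/0.9310 = 11.1 kΩ.
(Any R1, R2 with R2/(R1+R2) = 0.369 and R1‖R2 ≤ 11.1 kΩ will meet the spec.)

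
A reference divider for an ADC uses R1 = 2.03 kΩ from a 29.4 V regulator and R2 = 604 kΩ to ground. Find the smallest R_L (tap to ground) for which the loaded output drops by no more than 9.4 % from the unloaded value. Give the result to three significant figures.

Output resistance R_th = R1‖R2 = (2.03 × 604)/606.0 = 2.023 kΩ.
The fractional drop is R_th/(R_th + R_L); requiring this ≤ 0.0940 gives R_L ≥ R_th(1/0.0940 − 1) = 2.023 × 9.638 = 19.5 kΩ.

R_L(min) ≈ 19.5 kΩ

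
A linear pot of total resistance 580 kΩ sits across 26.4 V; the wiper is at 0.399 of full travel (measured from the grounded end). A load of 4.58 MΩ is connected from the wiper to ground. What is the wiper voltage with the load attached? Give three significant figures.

The wiper splits the pot into (1−α)R = 348.6 kΩ above and αR = 231.4 kΩ below.
Lower section ‖ load = 220.3 kΩ.
V_wiper = 26.4 × 220.3/(348.6 + 220.3) = 10.2 V.

V ≈ 10.2 V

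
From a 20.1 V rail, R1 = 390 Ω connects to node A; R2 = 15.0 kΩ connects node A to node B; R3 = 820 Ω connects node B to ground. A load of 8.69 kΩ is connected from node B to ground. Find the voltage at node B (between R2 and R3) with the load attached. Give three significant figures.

V ≈ 0.933 V

At node B, R3 is in parallel with the load: R3‖R_L = 749.3 Ω.
Below node A the resistance is R2 + (R3‖R_L) = 15750 Ω, so V_A = 20.1 × 15750/16140 = 19.61 V.
Then V_B = V_A × (R3‖R_L)/(R2 + R3‖R_L) = 19.61 × 749.3/15750 = 0.933 V.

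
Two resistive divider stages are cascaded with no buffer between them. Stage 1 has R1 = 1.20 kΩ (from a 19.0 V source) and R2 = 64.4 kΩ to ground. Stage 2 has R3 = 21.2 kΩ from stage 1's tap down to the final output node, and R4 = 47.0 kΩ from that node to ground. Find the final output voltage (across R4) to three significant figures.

Stage 2 presents R3+R4 = 68.20 kΩ as a load on stage 1's tap.
Stage 1's lower leg becomes R2‖(R3+R4) = 33.12 kΩ, so V_mid = 19.0 × 33.12/34.32 = 18.34 V.
Stage 2 is itself unloaded: V_out = V_mid × R4/(R3+R4) = 18.34 × 47.0/68.20 = 12.6 V.

V_out ≈ 12.6 V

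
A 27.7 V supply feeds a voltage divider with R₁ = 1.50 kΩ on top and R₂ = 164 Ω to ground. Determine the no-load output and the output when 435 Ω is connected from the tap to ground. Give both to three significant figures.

Unloaded: 2.73 V; loaded: 2.04 V

Open-circuit: V = 27.7 × 164/(1500 + 164) = 2.73 V.
With the load, R₂ becomes R₂‖R_L = 119.1 Ω, so V = 27.7 × 119.1/1619 = 2.04 V.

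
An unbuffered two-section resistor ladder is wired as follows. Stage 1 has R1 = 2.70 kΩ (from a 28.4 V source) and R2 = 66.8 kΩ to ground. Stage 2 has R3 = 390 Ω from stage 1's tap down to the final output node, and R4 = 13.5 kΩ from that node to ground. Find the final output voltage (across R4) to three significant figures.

V_out ≈ 22.4 V

Stage 2 presents R3+R4 = 13890 Ω as a load on stage 1's tap.
Stage 1's lower leg becomes R2‖(R3+R4) = 11500 Ω, so V_mid = 28.4 × 11500/14200 = 23.00 V.
Stage 2 is itself unloaded: V_out = V_mid × R4/(R3+R4) = 23.00 × 13500/13890 = 22.4 V.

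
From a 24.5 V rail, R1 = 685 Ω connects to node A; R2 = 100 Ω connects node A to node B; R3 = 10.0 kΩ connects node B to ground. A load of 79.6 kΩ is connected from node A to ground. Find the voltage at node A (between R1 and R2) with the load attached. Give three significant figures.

Below node A the series string R2+R3 = 10100 Ω sits in parallel with the 79600 Ω load: 8963 Ω.
V_A = 24.5 × 8963/(685 + 8963) = 22.8 V.

V ≈ 22.8 V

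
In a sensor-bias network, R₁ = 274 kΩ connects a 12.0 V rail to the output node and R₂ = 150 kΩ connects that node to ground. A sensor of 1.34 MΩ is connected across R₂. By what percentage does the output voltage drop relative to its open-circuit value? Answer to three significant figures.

6.75 %

The divider's output (Thévenin) resistance is R₁‖R₂ = 96.93 kΩ.
Fractional drop under load = R_th/(R_th + R_L) = 96.93 / (96.93 + 1340) = 0.06746.
So the output falls by 6.75 %.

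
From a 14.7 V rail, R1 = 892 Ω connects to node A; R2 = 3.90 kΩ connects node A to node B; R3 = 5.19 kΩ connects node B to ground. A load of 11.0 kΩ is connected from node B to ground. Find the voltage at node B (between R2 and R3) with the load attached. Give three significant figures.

V ≈ 6.23 V

At node B, R3 is in parallel with the load: R3‖R_L = 3526 Ω.
Below node A the resistance is R2 + (R3‖R_L) = 7426 Ω, so V_A = 14.7 × 7426/8318 = 13.12 V.
Then V_B = V_A × (R3‖R_L)/(R2 + R3‖R_L) = 13.12 × 3526/7426 = 6.23 V.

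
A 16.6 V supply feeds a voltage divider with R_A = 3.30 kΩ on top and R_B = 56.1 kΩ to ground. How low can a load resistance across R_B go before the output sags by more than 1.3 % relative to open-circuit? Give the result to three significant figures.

Output resistance R_th = R_A‖R_B = (3.30 × 56.1)/59.40 = 3.117 kΩ.
The fractional drop is R_th/(R_th + R_L); requiring this ≤ 0.0130 gives R_L ≥ R_th(1/0.0130 − 1) = 3.117 × 75.92 = 237 kΩ.

R_L(min) ≈ 237 kΩ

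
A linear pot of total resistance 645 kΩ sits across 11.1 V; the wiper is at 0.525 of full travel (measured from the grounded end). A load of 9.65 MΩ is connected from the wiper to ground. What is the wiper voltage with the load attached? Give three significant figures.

The wiper splits the pot into (1−α)R = 306.4 kΩ above and αR = 338.6 kΩ below.
Lower section ‖ load = 327.1 kΩ.
V_wiper = 11.1 × 327.1/(306.4 + 327.1) = 5.73 V.

V ≈ 5.73 V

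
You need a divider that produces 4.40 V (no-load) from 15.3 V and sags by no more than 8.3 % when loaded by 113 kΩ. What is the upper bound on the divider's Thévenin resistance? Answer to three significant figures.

R_th ≤ 10.2 kΩ

Loading drop = R_th/(R_th + R_L) ≤ 0.0830, so R_th ≤ R_L · ε/(1−ε) = 113 kΩ × 0.0830/0.9170 = 10.2 kΩ.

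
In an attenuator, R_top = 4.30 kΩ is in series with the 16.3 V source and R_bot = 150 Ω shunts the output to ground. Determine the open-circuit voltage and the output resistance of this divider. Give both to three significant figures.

V_th = 0.549 V, R_th = 145 Ω

V_th is the open-circuit tap voltage: 16.3 × 150/(4300 + 150) = 0.549 V.
With the supply zeroed, R_top and R_bot appear in parallel from the tap: R_th = R_top‖R_bot = (4300 × 150)/4450 = 145 Ω.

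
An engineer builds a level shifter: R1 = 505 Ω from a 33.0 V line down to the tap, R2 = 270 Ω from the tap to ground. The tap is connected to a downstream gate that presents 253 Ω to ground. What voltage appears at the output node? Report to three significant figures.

The load sits in parallel with R2: R2‖R_L = (270 × 253) / (270 + 253) = 130.6 Ω.
V_out = 33.0 × 130.6 / (505 + 130.6) = 33.0 × 130.6/635.6 = 6.78 V.

V_out ≈ 6.78 V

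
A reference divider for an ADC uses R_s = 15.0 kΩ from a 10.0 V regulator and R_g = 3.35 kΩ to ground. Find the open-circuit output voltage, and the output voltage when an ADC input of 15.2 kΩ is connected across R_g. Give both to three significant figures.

Unloaded: 1.83 V; loaded: 1.55 V

Open-circuit: V = 10.0 × 3.35/(15.0 + 3.35) = 1.83 V.
With the load, R_g becomes R_g‖R_L = 2.745 kΩ, so V = 10.0 × 2.745/17.75 = 1.55 V.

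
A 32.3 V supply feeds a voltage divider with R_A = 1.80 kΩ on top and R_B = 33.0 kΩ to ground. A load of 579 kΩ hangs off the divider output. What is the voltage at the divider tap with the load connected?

The load sits in parallel with R_B: R_B‖R_L = (33.0 × 579) / (33.0 + 579) = 31.22 kΩ.
V_out = 32.3 × 31.22 / (1.80 + 31.22) = 32.3 × 31.22/33.02 = 30.5 V.

V_out ≈ 30.5 V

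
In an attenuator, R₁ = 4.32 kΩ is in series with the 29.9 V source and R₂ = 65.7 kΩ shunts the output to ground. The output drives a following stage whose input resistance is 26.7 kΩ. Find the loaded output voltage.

V_out ≈ 24.4 V

The load sits in parallel with R₂: R₂‖R_L = (65.7 × 26.7) / (65.7 + 26.7) = 18.98 kΩ.
V_out = 29.9 × 18.98 / (4.32 + 18.98) = 29.9 × 18.98/23.30 = 24.4 V.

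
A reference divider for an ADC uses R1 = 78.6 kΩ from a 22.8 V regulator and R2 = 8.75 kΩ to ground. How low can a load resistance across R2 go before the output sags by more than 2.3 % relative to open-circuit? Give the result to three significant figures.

Output resistance R_th = R1‖R2 = (78.6 × 8.75)/87.35 = 7.873 kΩ.
The fractional drop is R_th/(R_th + R_L); requiring this ≤ 0.0230 gives R_L ≥ R_th(1/0.0230 − 1) = 7.873 × 42.48 = 334 kΩ.

R_L(min) ≈ 334 kΩ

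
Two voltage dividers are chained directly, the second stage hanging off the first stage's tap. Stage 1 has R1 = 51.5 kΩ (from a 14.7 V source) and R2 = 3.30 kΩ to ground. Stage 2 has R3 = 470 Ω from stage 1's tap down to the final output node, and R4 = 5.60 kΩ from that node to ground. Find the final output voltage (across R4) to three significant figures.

V_out ≈ 0.541 V

Stage 2 presents R3+R4 = 6070 Ω as a load on stage 1's tap.
Stage 1's lower leg becomes R2‖(R3+R4) = 2138 Ω, so V_mid = 14.7 × 2138/53640 = 0.5859 V.
Stage 2 is itself unloaded: V_out = V_mid × R4/(R3+R4) = 0.5859 × 5600/6070 = 0.541 V.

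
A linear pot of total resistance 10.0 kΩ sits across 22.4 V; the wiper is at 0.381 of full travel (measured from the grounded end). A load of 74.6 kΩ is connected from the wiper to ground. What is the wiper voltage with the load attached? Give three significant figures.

V ≈ 8.27 V

The wiper splits the pot into (1−α)R = 6.190 kΩ above and αR = 3.810 kΩ below.
Lower section ‖ load = 3.625 kΩ.
V_wiper = 22.4 × 3.625/(6.190 + 3.625) = 8.27 V.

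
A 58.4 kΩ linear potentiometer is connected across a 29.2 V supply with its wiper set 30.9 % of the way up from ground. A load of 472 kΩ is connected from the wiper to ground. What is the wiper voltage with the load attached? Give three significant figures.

V ≈ 8.79 V

The wiper splits the pot into (1−α)R = 40.35 kΩ above and αR = 18.05 kΩ below.
Lower section ‖ load = 17.38 kΩ.
V_wiper = 29.2 × 17.38/(40.35 + 17.38) = 8.79 V.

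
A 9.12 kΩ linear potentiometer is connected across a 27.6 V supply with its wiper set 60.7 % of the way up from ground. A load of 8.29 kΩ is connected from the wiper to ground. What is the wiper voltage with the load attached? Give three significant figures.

The wiper splits the pot into (1−α)R = 3.584 kΩ above and αR = 5.536 kΩ below.
Lower section ‖ load = 3.319 kΩ.
V_wiper = 27.6 × 3.319/(3.584 + 3.319) = 13.3 V.

V ≈ 13.3 V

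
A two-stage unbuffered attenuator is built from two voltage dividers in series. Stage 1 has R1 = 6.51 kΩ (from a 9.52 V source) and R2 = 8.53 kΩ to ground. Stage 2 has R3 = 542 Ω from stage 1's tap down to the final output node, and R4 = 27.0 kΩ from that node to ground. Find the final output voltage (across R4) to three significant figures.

Stage 2 presents R3+R4 = 27540 Ω as a load on stage 1's tap.
Stage 1's lower leg becomes R2‖(R3+R4) = 6513 Ω, so V_mid = 9.52 × 6513/13020 = 4.761 V.
Stage 2 is itself unloaded: V_out = V_mid × R4/(R3+R4) = 4.761 × 27000/27540 = 4.67 V.

V_out ≈ 4.67 V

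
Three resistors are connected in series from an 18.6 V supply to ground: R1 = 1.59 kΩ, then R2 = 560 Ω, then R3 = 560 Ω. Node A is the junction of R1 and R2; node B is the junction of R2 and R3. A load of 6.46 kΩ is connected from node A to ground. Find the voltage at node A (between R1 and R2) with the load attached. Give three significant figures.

Below node A the series string R2+R3 = 1120 Ω sits in parallel with the 6460 Ω load: 954.5 Ω.
V_A = 18.6 × 954.5/(1590 + 954.5) = 6.98 V.

V ≈ 6.98 V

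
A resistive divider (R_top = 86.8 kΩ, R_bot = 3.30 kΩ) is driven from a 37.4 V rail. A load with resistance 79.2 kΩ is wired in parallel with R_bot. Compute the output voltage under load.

The load sits in parallel with R_bot: R_bot‖R_L = (3.30 × 79.2) / (3.30 + 79.2) = 3.168 kΩ.
V_out = 37.4 × 3.168 / (86.8 + 3.168) = 37.4 × 3.168/89.97 = 1.32 V.

V_out ≈ 1.32 V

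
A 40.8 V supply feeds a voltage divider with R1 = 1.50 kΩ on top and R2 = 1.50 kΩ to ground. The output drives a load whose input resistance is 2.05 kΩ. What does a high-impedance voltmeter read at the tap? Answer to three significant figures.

V_out ≈ 14.9 V

The load sits in parallel with R2: R2‖R_L = (1.50 × 2.05) / (1.50 + 2.05) = 0.8662 kΩ.
V_out = 40.8 × 0.8662 / (1.50 + 0.8662) = 40.8 × 0.8662/2.366 = 14.9 V.
(Unloaded it would have been 20.4 V.)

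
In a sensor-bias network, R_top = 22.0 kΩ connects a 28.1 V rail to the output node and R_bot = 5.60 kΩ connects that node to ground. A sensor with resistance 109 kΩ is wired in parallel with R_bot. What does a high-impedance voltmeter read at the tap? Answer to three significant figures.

V_out ≈ 5.48 V

The load sits in parallel with R_bot: R_bot‖R_L = (5.60 × 109) / (5.60 + 109) = 5.326 kΩ.
V_out = 28.1 × 5.326 / (22.0 + 5.326) = 28.1 × 5.326/27.33 = 5.48 V.
(Unloaded it would have been 5.70 V.)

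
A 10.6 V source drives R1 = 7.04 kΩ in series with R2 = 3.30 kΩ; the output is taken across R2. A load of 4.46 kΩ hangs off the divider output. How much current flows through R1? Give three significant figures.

I ≈ 1.19 mA

R2‖R_L = 1.897 kΩ, so the source sees R1 + R2‖R_L = 8.937 kΩ.
I = 10.6 V / 8.937 kΩ = 1.19 mA.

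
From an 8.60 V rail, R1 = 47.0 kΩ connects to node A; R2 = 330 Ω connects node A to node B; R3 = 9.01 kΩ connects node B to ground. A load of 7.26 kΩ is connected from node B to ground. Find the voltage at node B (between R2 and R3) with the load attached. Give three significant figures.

At node B, R3 is in parallel with the load: R3‖R_L = 4020 Ω.
Below node A the resistance is R2 + (R3‖R_L) = 4350 Ω, so V_A = 8.60 × 4350/51350 = 0.7286 V.
Then V_B = V_A × (R3‖R_L)/(R2 + R3‖R_L) = 0.7286 × 4020/4350 = 0.673 V.

V ≈ 0.673 V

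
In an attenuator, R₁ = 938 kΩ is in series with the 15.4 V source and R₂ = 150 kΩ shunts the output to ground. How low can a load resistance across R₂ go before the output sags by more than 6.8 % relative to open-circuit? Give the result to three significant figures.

R_L(min) ≈ 1.77 MΩ

Output resistance R_th = R₁‖R₂ = (938 × 150)/1088 = 129.3 kΩ.
The fractional drop is R_th/(R_th + R_L); requiring this ≤ 0.0680 gives R_L ≥ R_th(1/0.0680 − 1) = 129.3 × 13.71 = 1.77 MΩ.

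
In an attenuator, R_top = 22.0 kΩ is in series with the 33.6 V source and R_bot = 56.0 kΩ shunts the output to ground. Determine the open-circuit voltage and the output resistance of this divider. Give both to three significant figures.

V_th = 24.1 V, R_th = 15.8 kΩ

V_th is the open-circuit tap voltage: 33.6 × 56.0/(22.0 + 56.0) = 24.1 V.
With the supply zeroed, R_top and R_bot appear in parallel from the tap: R_th = R_top‖R_bot = (22.0 × 56.0)/78.00 = 15.8 kΩ.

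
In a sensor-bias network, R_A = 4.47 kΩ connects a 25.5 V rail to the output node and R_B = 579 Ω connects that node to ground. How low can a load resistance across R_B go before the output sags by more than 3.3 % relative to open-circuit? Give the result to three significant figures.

Output resistance R_th = R_A‖R_B = (4470 × 579)/5049 = 512.6 Ω.
The fractional drop is R_th/(R_th + R_L); requiring this ≤ 0.0330 gives R_L ≥ R_th(1/0.0330 − 1) = 512.6 × 29.30 = 15.0 kΩ.

R_L(min) ≈ 15.0 kΩ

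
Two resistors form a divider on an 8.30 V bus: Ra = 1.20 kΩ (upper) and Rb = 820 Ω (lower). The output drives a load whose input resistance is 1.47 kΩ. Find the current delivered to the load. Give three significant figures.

Rb‖R_L = 526.4 Ω; V_out = 8.30 × 526.4/1726 = 2.531 V.
I_L = V_out / R_L = 2.531 / 1.47 kΩ = 1.72 mA.

I_L ≈ 1.72 mA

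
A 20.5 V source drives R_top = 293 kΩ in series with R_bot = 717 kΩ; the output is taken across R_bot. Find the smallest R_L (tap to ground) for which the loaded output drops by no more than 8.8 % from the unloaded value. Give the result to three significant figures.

Output resistance R_th = R_top‖R_bot = (293 × 717)/1010 = 208.0 kΩ.
The fractional drop is R_th/(R_th + R_L); requiring this ≤ 0.0880 gives R_L ≥ R_th(1/0.0880 − 1) = 208.0 × 10.36 = 2.16 MΩ.

R_L(min) ≈ 2.16 MΩ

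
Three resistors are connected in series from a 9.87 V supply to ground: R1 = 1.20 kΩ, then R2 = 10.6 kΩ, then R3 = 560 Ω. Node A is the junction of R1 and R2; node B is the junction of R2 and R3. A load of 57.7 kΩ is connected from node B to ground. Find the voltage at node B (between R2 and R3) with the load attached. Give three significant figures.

At node B, R3 is in parallel with the load: R3‖R_L = 554.6 Ω.
Below node A the resistance is R2 + (R3‖R_L) = 11150 Ω, so V_A = 9.87 × 11150/12350 = 8.911 V.
Then V_B = V_A × (R3‖R_L)/(R2 + R3‖R_L) = 8.911 × 554.6/11150 = 0.443 V.

V ≈ 0.443 V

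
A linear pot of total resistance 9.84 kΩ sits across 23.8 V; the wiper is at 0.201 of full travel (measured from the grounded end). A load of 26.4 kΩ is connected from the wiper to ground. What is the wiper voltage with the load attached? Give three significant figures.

The wiper splits the pot into (1−α)R = 7.862 kΩ above and αR = 1.978 kΩ below.
Lower section ‖ load = 1.840 kΩ.
V_wiper = 23.8 × 1.840/(7.862 + 1.840) = 4.51 V.

V ≈ 4.51 V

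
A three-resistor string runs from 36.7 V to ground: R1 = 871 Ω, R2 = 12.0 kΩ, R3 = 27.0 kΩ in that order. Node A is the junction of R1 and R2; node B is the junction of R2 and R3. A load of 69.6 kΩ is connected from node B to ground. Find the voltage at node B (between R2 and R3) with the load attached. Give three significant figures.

At node B, R3 is in parallel with the load: R3‖R_L = 19450 Ω.
Below node A the resistance is R2 + (R3‖R_L) = 31450 Ω, so V_A = 36.7 × 31450/32320 = 35.71 V.
Then V_B = V_A × (R3‖R_L)/(R2 + R3‖R_L) = 35.71 × 19450/31450 = 22.1 V.

V ≈ 22.1 V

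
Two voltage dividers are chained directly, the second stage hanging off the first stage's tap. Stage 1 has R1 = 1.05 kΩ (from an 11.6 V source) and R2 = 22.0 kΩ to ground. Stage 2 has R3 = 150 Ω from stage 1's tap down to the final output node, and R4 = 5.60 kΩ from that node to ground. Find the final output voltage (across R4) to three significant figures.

V_out ≈ 9.18 V

Stage 2 presents R3+R4 = 5750 Ω as a load on stage 1's tap.
Stage 1's lower leg becomes R2‖(R3+R4) = 4559 Ω, so V_mid = 11.6 × 4559/5609 = 9.428 V.
Stage 2 is itself unloaded: V_out = V_mid × R4/(R3+R4) = 9.428 × 5600/5750 = 9.18 V.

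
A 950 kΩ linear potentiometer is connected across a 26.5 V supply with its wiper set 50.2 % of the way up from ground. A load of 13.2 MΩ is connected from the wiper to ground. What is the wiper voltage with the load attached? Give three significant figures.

The wiper splits the pot into (1−α)R = 473.1 kΩ above and αR = 476.9 kΩ below.
Lower section ‖ load = 460.3 kΩ.
V_wiper = 26.5 × 460.3/(473.1 + 460.3) = 13.1 V.

V ≈ 13.1 V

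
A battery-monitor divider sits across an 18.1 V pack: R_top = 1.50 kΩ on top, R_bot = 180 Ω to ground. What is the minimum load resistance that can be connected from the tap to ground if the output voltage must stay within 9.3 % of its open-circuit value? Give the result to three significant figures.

Output resistance R_th = R_top‖R_bot = (1500 × 180)/1680 = 160.7 Ω.
The fractional drop is R_th/(R_th + R_L); requiring this ≤ 0.0930 gives R_L ≥ R_th(1/0.0930 − 1) = 160.7 × 9.753 = 1.57 kΩ.

R_L(min) ≈ 1.57 kΩ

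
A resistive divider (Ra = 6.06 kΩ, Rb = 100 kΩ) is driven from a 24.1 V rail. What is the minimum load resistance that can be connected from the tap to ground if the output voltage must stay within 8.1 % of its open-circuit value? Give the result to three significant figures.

R_L(min) ≈ 64.8 kΩ

Output resistance R_th = Ra‖Rb = (6.06 × 100)/106.1 = 5.714 kΩ.
The fractional drop is R_th/(R_th + R_L); requiring this ≤ 0.0810 gives R_L ≥ R_th(1/0.0810 − 1) = 5.714 × 11.35 = 64.8 kΩ.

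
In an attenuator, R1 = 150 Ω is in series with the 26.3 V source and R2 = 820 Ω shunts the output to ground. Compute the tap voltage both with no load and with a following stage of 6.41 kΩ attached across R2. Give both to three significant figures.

Open-circuit: V = 26.3 × 820/(150 + 820) = 22.2 V.
With the load, R2 becomes R2‖R_L = 727.0 Ω, so V = 26.3 × 727.0/877.0 = 21.8 V.

Unloaded: 22.2 V; loaded: 21.8 V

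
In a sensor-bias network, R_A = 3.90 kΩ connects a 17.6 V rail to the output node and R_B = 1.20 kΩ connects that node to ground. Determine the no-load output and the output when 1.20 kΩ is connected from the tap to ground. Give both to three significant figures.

Unloaded: 4.14 V; loaded: 2.35 V

Open-circuit: V = 17.6 × 1.20/(3.90 + 1.20) = 4.14 V.
With the load, R_B becomes R_B‖R_L = 0.6000 kΩ, so V = 17.6 × 0.6000/4.500 = 2.35 V.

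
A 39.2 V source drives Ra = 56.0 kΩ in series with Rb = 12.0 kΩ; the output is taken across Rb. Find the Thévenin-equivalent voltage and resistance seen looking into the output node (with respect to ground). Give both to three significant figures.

V_th is the open-circuit tap voltage: 39.2 × 12.0/(56.0 + 12.0) = 6.92 V.
With the supply zeroed, Ra and Rb appear in parallel from the tap: R_th = Ra‖Rb = (56.0 × 12.0)/68.00 = 9.88 kΩ.

V_th = 6.92 V, R_th = 9.88 kΩ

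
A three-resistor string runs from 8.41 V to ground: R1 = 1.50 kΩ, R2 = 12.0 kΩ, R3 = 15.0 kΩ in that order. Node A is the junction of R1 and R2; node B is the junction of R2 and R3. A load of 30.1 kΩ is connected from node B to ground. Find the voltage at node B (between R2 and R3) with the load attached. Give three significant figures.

At node B, R3 is in parallel with the load: R3‖R_L = 10.01 kΩ.
Below node A the resistance is R2 + (R3‖R_L) = 22.01 kΩ, so V_A = 8.41 × 22.01/23.51 = 7.873 V.
Then V_B = V_A × (R3‖R_L)/(R2 + R3‖R_L) = 7.873 × 10.01/22.01 = 3.58 V.

V ≈ 3.58 V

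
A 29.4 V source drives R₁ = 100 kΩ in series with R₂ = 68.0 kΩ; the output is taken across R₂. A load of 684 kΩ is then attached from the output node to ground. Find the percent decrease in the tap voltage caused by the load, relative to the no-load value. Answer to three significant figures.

The divider's output (Thévenin) resistance is R₁‖R₂ = 40.48 kΩ.
Fractional drop under load = R_th/(R_th + R_L) = 40.48 / (40.48 + 684) = 0.05587.
So the output falls by 5.59 %.

5.59 %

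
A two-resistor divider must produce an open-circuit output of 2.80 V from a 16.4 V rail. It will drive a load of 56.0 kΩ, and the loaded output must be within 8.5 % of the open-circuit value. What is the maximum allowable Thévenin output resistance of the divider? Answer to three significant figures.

Loading drop = R_th/(R_th + R_L) ≤ 0.0850, so R_th ≤ R_L · ε/(1−ε) = 56.0 kΩ × 0.0850/0.9150 = 5.20 kΩ.

R_th ≤ 5.20 kΩ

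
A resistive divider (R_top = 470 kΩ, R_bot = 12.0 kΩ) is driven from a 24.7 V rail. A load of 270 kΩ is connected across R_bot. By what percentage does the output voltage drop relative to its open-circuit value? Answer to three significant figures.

The divider's output (Thévenin) resistance is R_top‖R_bot = 11.70 kΩ.
Fractional drop under load = R_th/(R_th + R_L) = 11.70 / (11.70 + 270) = 0.04154.
So the output falls by 4.15 %.

4.15 %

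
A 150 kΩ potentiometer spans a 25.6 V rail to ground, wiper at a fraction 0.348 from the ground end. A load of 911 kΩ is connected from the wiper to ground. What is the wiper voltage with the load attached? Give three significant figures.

The wiper splits the pot into (1−α)R = 97.80 kΩ above and αR = 52.20 kΩ below.
Lower section ‖ load = 49.37 kΩ.
V_wiper = 25.6 × 49.37/(97.80 + 49.37) = 8.59 V.

V ≈ 8.59 V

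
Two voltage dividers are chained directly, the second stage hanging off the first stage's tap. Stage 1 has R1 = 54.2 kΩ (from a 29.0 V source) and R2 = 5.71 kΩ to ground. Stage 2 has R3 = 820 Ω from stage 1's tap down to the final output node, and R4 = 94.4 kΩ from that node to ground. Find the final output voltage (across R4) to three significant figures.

V_out ≈ 2.60 V

Stage 2 presents R3+R4 = 95220 Ω as a load on stage 1's tap.
Stage 1's lower leg becomes R2‖(R3+R4) = 5387 Ω, so V_mid = 29.0 × 5387/59590 = 2.622 V.
Stage 2 is itself unloaded: V_out = V_mid × R4/(R3+R4) = 2.622 × 94400/95220 = 2.60 V.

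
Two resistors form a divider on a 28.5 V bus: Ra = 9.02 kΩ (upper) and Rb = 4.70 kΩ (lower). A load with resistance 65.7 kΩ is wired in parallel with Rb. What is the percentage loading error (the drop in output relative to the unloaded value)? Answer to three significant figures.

4.49 %

The divider's output (Thévenin) resistance is Ra‖Rb = 3.090 kΩ.
Fractional drop under load = R_th/(R_th + R_L) = 3.090 / (3.090 + 65.7) = 0.04492.
So the output falls by 4.49 %.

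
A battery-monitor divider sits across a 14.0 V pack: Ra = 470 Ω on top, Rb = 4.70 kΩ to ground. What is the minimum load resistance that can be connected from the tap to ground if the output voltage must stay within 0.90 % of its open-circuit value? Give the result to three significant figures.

R_L(min) ≈ 47.0 kΩ

Output resistance R_th = Ra‖Rb = (470 × 4700)/5170 = 427.3 Ω.
The fractional drop is R_th/(R_th + R_L); requiring this ≤ 0.00900 gives R_L ≥ R_th(1/0.00900 − 1) = 427.3 × 110.1 = 47.0 kΩ.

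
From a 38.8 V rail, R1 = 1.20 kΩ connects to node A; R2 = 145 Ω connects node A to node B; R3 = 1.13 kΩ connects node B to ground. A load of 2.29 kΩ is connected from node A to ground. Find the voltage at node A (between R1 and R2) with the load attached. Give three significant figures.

V ≈ 15.7 V

Below node A the series string R2+R3 = 1275 Ω sits in parallel with the 2290 Ω load: 819.0 Ω.
V_A = 38.8 × 819.0/(1200 + 819.0) = 15.7 V.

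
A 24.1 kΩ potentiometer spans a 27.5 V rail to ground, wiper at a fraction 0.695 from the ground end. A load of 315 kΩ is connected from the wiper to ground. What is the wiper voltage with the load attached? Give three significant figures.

V ≈ 18.8 V

The wiper splits the pot into (1−α)R = 7.351 kΩ above and αR = 16.75 kΩ below.
Lower section ‖ load = 15.90 kΩ.
V_wiper = 27.5 × 15.90/(7.351 + 15.90) = 18.8 V.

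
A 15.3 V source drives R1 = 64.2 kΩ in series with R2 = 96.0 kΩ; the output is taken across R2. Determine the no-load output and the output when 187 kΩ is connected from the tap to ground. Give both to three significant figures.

Unloaded: 9.17 V; loaded: 7.60 V

Open-circuit: V = 15.3 × 96.0/(64.2 + 96.0) = 9.17 V.
With the load, R2 becomes R2‖R_L = 63.43 kΩ, so V = 15.3 × 63.43/127.6 = 7.60 V.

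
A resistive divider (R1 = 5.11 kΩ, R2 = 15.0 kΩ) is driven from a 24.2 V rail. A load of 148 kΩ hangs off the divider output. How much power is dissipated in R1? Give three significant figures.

Total resistance from the source is R1 + (R2‖R_L) = 18.73 kΩ, so I = 24.2/18.73 kΩ = 1.292 mA.
P = I²·R1 = (1.292 mA)² × 5.11 kΩ = 8.53 mW.

P ≈ 8.53 mW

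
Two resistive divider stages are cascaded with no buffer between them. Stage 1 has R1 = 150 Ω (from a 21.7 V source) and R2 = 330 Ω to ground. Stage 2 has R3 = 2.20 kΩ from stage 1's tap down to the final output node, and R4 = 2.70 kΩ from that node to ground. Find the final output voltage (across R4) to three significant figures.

V_out ≈ 8.05 V

Stage 2 presents R3+R4 = 4900 Ω as a load on stage 1's tap.
Stage 1's lower leg becomes R2‖(R3+R4) = 309.2 Ω, so V_mid = 21.7 × 309.2/459.2 = 14.61 V.
Stage 2 is itself unloaded: V_out = V_mid × R4/(R3+R4) = 14.61 × 2700/4900 = 8.05 V.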